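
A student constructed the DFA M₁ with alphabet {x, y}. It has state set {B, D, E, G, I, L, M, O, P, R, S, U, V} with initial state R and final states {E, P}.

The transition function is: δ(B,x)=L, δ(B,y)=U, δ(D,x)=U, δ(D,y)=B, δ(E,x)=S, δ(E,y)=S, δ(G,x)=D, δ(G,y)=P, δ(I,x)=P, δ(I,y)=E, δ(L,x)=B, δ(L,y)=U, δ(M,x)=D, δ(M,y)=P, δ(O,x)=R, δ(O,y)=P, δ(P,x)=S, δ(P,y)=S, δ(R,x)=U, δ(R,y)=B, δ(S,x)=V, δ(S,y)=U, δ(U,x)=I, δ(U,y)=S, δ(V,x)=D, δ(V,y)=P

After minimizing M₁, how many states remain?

7

States {G,M,O} cannot be reached from the start state, so discard them.
P0 = {E,P} | {B,D,I,L,R,S,U,V}.
On input x, block {B,D,I,L,R,S,U,V} splits into {B,D,L,R,S,U,V} and {I}.
On input x, block {B,D,L,R,S,U,V} splits into {B,D,L,R,S,V} and {U}.
Split {B,D,L,R,S,V} by δ(·,x) → {B,L,S,V} and {D,R}.
On input x, block {B,L,S,V} splits into {B,L,S} and {V}.
On input x, block {B,L,S} splits into {B,L} and {S}.
No further refinement is possible. Final partition (7 blocks): {E,P} | {B,L} | {I} | {U} | {D,R} | {V} | {S}.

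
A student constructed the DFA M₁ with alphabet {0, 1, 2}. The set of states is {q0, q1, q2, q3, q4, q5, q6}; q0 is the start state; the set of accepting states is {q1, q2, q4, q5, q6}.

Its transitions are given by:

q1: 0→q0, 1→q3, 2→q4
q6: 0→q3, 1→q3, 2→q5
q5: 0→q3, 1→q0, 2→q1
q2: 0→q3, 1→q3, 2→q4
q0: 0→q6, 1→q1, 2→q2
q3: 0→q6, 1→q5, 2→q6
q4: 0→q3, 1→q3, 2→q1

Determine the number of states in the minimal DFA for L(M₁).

Every state is reachable, so we keep all 7.
Start with accepting vs non-accepting: {q1,q2,q4,q5,q6} | {q0,q3}.
The partition is now stable with 2 blocks: {q1,q2,q4,q5,q6} | {q0,q3}.

2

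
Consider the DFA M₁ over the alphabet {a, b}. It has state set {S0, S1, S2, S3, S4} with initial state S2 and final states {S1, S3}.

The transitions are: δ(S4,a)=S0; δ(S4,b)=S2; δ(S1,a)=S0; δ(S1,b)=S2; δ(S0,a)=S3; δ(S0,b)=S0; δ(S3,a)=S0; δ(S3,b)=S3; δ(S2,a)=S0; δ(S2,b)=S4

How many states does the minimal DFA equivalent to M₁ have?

3

States {S1} cannot be reached from the start state, so discard them.
Start with accepting vs non-accepting: {S3} | {S0,S2,S4}.
Split {S0,S2,S4} by δ(·,a) → {S2,S4} and {S0}.
No further refinement is possible. Final partition (3 blocks): {S3} | {S2,S4} | {S0}.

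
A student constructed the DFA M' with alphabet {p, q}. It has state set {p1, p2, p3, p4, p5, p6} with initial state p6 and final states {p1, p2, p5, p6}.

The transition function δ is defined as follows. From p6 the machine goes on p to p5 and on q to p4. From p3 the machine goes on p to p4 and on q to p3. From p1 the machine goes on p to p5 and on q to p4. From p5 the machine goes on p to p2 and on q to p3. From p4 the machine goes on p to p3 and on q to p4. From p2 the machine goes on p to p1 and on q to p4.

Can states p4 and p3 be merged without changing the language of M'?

Yes

Start with accepting vs non-accepting: {p1,p2,p5,p6} | {p3,p4}.
No further refinement is possible. Final partition (2 blocks): {p1,p2,p5,p6} | {p3,p4}.
p4 and p3 lie in the same block of the stable partition, so they are equivalent — no string distinguishes them.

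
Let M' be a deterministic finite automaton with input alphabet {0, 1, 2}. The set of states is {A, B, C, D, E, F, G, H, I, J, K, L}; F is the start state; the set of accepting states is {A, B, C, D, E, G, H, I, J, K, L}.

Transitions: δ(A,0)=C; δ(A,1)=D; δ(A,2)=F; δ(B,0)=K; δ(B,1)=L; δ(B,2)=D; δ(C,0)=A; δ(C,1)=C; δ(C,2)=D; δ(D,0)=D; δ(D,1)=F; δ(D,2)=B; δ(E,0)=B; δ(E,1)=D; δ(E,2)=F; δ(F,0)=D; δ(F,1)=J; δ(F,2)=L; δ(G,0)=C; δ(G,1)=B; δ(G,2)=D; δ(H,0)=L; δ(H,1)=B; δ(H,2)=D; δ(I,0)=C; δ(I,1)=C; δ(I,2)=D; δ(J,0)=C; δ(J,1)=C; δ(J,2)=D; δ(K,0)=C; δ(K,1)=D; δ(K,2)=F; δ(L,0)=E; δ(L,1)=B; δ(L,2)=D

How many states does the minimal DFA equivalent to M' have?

Reachable states from the start: {A,B,C,D,E,F,J,K,L}. Unreachable: {G,H,I} — drop them.
Initial partition by acceptance: {A,B,C,D,E,J,K,L} | {F}.
Split {A,B,C,D,E,J,K,L} by δ(·,1) → {A,B,C,E,J,K,L} and {D}.
Split {A,B,C,E,J,K,L} by δ(·,1) → {B,C,J,L} and {A,E,K}.
Refine {B,C,J,L} on symbol 0: members go to different blocks, giving {B,C,L} and {J}.
The partition is now stable with 5 blocks: {B,C,L} | {F} | {D} | {A,E,K} | {J}.

5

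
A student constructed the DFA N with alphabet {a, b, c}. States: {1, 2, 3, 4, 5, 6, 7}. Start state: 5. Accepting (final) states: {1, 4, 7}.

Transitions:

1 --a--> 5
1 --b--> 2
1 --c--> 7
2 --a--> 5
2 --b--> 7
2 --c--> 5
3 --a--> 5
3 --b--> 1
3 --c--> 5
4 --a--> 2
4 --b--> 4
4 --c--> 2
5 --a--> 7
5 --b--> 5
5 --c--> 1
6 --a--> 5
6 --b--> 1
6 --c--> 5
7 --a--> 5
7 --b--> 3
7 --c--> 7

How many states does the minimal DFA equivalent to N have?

States {4,6} cannot be reached from the start state, so discard them.
P0 = {1,7} | {2,3,5}.
Split {2,3,5} by δ(·,a) → {2,3} and {5}.
The partition is now stable with 3 blocks: {1,7} | {2,3} | {5}.

3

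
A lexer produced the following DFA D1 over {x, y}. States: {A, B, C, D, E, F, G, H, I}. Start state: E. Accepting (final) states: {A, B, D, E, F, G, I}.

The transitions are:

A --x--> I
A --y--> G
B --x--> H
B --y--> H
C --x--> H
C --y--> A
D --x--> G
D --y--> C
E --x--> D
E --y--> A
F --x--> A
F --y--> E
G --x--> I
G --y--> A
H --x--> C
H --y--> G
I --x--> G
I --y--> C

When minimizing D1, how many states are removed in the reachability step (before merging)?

2

Starting at E and following transitions, the reachable set is {A, C, D, E, G, H, I}. That leaves B, F unreachable — 2 in total.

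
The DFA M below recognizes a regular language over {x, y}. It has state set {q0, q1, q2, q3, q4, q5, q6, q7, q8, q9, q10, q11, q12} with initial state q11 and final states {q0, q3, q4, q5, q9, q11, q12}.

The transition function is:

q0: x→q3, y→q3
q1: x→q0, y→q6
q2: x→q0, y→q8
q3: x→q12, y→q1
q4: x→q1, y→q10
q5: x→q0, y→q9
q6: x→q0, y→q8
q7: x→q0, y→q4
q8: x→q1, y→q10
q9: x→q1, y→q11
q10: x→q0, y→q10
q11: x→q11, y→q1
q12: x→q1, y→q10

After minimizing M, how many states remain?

8

States {q2,q4,q5,q7,q9} cannot be reached from the start state, so discard them.
Start with accepting vs non-accepting: {q0,q3,q11,q12} | {q1,q6,q8,q10}.
Refine {q0,q3,q11,q12} on symbol x: members go to different blocks, giving {q0,q3,q11} and {q12}.
Refine {q0,q3,q11} on symbol x: members go to different blocks, giving {q0,q11} and {q3}.
Split {q0,q11} by δ(·,x) → {q0} and {q11}.
On input x, block {q1,q6,q8,q10} splits into {q1,q6,q10} and {q8}.
Refine {q1,q6,q10} on symbol y: members go to different blocks, giving {q1,q10} and {q6}.
On input y, block {q1,q10} splits into {q1} and {q10}.
Stable partition: {q0} | {q1} | {q12} | {q3} | {q11} | {q8} | {q6} | {q10} — 8 equivalence classes.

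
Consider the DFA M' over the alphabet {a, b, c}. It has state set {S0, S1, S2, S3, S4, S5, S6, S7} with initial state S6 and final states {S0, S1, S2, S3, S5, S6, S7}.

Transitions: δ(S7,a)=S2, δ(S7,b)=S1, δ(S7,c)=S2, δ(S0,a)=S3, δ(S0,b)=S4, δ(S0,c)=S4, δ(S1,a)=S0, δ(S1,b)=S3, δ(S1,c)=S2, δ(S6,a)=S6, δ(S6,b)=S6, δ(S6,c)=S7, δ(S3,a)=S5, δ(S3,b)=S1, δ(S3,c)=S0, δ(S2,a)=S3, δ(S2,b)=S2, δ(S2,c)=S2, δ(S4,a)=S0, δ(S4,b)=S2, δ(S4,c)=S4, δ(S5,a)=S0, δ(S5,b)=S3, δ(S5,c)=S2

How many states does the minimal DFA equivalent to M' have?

7

All states are reachable from the start state.
Start with accepting vs non-accepting: {S0,S1,S2,S3,S5,S6,S7} | {S4}.
Split {S0,S1,S2,S3,S5,S6,S7} by δ(·,b) → {S1,S2,S3,S5,S6,S7} and {S0}.
On input a, block {S1,S2,S3,S5,S6,S7} splits into {S2,S3,S6,S7} and {S1,S5}.
Refine {S2,S3,S6,S7} on symbol a: members go to different blocks, giving {S2,S6,S7} and {S3}.
Refine {S2,S6,S7} on symbol a: members go to different blocks, giving {S6,S7} and {S2}.
Split {S6,S7} by δ(·,a) → {S6} and {S7}.
The partition is now stable with 7 blocks: {S6} | {S4} | {S0} | {S1,S5} | {S3} | {S2} | {S7}.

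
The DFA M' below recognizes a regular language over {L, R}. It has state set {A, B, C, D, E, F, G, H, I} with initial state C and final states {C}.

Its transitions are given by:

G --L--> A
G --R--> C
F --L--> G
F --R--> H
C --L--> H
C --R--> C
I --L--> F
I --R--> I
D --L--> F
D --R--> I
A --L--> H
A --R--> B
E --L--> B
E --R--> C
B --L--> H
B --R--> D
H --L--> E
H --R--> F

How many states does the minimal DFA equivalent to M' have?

4

Every state is reachable, so we keep all 9.
P0 = {C} | {A,B,D,E,F,G,H,I}.
On input R, block {A,B,D,E,F,G,H,I} splits into {A,B,D,F,H,I} and {E,G}.
Refine {A,B,D,F,H,I} on symbol L: members go to different blocks, giving {A,B,D,I} and {F,H}.
No further refinement is possible. Final partition (4 blocks): {C} | {A,B,D,I} | {E,G} | {F,H}.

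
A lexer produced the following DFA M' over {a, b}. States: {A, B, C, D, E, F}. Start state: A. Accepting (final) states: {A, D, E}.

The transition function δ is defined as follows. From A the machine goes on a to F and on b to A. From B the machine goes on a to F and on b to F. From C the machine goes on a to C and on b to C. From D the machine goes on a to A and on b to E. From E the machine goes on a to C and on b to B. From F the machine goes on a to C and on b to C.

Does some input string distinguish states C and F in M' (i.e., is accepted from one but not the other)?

No

Reachable states from the start: {A,C,F}. Unreachable: {B,D,E} — drop them.
Initial partition by acceptance: {A} | {C,F}.
The partition is now stable with 2 blocks: {A} | {C,F}.
C and F lie in the same block of the stable partition, so they are equivalent — no string distinguishes them.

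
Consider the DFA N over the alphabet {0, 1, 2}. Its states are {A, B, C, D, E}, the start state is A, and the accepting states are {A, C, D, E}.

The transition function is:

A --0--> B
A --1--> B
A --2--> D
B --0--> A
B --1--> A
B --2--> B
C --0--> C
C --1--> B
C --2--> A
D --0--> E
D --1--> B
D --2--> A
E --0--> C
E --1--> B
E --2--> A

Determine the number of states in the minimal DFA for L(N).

Every state is reachable, so we keep all 5.
Initial partition by acceptance: {A,C,D,E} | {B}.
Refine {A,C,D,E} on symbol 0: members go to different blocks, giving {C,D,E} and {A}.
Stable partition: {C,D,E} | {B} | {A} — 3 equivalence classes.

3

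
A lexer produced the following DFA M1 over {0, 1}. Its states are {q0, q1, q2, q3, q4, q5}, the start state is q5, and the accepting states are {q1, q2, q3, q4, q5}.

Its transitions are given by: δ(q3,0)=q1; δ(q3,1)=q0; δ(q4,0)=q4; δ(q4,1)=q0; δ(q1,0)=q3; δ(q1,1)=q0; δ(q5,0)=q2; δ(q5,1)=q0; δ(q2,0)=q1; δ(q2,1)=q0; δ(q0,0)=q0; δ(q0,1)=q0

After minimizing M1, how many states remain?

2

First remove the unreachable states {q4}; 5 states remain.
Start with accepting vs non-accepting: {q1,q2,q3,q5} | {q0}.
The partition is now stable with 2 blocks: {q1,q2,q3,q5} | {q0}.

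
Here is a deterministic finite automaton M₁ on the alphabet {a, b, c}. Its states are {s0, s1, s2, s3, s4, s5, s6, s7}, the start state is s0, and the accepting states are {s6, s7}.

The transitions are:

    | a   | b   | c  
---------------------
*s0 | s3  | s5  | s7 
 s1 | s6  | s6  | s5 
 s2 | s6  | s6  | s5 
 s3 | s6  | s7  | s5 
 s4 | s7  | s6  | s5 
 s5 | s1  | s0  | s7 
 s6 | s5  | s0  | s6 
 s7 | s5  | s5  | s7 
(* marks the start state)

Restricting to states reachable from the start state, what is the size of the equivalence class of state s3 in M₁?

2

First remove the unreachable states {s2,s4}; 6 states remain.
Start with accepting vs non-accepting: {s6,s7} | {s0,s1,s3,s5}.
On input a, block {s0,s1,s3,s5} splits into {s0,s5} and {s1,s3}.
No further refinement is possible. Final partition (3 blocks): {s6,s7} | {s0,s5} | {s1,s3}.
State s3 belongs to the block {s1,s3}, which has 2 states.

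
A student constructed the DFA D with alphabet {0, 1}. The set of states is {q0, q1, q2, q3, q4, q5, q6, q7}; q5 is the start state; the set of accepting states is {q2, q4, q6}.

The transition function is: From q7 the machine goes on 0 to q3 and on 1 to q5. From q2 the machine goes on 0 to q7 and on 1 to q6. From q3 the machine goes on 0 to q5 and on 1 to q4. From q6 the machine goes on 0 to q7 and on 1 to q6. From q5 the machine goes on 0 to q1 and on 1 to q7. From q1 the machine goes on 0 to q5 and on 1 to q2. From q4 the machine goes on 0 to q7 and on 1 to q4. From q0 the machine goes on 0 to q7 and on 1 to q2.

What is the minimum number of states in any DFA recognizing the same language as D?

3

Reachable states from the start: {q1,q2,q3,q4,q5,q6,q7}. Unreachable: {q0} — drop them.
Initial partition by acceptance: {q2,q4,q6} | {q1,q3,q5,q7}.
Split {q1,q3,q5,q7} by δ(·,1) → {q1,q3} and {q5,q7}.
No further refinement is possible. Final partition (3 blocks): {q2,q4,q6} | {q1,q3} | {q5,q7}.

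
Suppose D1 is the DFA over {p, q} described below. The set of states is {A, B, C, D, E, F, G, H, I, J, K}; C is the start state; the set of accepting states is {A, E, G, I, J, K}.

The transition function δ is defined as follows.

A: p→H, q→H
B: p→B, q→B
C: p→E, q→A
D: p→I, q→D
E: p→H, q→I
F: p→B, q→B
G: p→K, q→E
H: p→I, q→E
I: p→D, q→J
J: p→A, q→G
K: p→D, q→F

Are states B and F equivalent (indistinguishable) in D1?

Yes

Every state is reachable, so we keep all 11.
Start with accepting vs non-accepting: {A,E,G,I,J,K} | {B,C,D,F,H}.
Refine {A,E,G,I,J,K} on symbol p: members go to different blocks, giving {A,E,I,K} and {G,J}.
Split {A,E,I,K} by δ(·,q) → {A,K} and {E} and {I}.
Split {B,C,D,F,H} by δ(·,p) → {B,F} and {D,H} and {C}.
Refine {A,K} on symbol q: members go to different blocks, giving {A} and {K}.
Refine {G,J} on symbol p: members go to different blocks, giving {G} and {J}.
Split {D,H} by δ(·,q) → {D} and {H}.
The partition is now stable with 10 blocks: {A} | {B,F} | {G} | {E} | {I} | {D} | {C} | {K} | {J} | {H}.
B and F lie in the same block of the stable partition, so they are equivalent — no string distinguishes them.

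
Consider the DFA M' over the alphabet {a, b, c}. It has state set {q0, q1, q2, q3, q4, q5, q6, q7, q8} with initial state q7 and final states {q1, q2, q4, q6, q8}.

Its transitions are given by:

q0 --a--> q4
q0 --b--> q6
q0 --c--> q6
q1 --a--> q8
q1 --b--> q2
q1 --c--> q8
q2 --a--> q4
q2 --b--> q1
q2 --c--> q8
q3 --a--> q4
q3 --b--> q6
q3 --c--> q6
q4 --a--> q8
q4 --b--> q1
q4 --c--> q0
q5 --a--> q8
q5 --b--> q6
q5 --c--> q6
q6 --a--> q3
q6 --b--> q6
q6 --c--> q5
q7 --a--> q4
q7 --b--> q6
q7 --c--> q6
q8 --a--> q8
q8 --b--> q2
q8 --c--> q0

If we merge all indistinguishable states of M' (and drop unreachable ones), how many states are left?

Initial partition by acceptance: {q1,q2,q4,q6,q8} | {q0,q3,q5,q7}.
Split {q1,q2,q4,q6,q8} by δ(·,a) → {q1,q2,q4,q8} and {q6}.
Split {q1,q2,q4,q8} by δ(·,c) → {q1,q2} and {q4,q8}.
Stable partition: {q1,q2} | {q0,q3,q5,q7} | {q6} | {q4,q8} — 4 equivalence classes.

4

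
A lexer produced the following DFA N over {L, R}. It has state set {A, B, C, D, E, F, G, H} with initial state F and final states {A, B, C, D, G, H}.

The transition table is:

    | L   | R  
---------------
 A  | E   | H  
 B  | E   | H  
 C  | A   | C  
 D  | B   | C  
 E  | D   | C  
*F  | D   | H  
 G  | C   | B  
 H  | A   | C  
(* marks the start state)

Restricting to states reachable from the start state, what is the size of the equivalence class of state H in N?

3

States {G} cannot be reached from the start state, so discard them.
P0 = {A,B,C,D,H} | {E,F}.
Refine {A,B,C,D,H} on symbol L: members go to different blocks, giving {C,D,H} and {A,B}.
No further refinement is possible. Final partition (3 blocks): {C,D,H} | {E,F} | {A,B}.
State H belongs to the block {C,D,H}, which has 3 states.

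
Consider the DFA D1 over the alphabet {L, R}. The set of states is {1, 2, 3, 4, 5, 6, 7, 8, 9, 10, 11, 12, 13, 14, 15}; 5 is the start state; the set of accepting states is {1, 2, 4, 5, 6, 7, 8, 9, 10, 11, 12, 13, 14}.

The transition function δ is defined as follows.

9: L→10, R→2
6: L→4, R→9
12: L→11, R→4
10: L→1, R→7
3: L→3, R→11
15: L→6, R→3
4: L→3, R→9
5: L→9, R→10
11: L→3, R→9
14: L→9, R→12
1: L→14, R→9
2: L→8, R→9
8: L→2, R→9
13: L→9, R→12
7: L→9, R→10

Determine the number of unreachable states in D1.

BFS from 5 reaches {1, 2, 3, 4, 5, 7, 8, 9, 10, 11, 12, 14}; the 3 state(s) 6, 13, 15 are never visited.

3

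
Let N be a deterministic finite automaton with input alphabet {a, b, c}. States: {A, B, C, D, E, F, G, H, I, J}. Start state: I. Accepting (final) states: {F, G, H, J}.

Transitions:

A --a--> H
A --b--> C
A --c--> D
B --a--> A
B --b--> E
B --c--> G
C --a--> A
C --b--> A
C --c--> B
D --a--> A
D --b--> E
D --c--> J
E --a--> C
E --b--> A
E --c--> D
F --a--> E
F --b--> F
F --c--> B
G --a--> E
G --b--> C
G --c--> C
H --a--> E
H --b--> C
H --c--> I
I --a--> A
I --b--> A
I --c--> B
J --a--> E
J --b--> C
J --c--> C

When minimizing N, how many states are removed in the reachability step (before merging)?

BFS from I reaches {A, B, C, D, E, G, H, I, J}; the 1 state(s) F are never visited.

1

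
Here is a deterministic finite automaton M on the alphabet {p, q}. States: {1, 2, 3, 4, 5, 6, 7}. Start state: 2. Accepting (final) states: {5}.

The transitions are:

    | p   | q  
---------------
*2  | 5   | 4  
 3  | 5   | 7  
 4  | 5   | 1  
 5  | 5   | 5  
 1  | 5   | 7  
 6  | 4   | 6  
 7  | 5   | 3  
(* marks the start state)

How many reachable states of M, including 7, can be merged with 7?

5

Reachable states from the start: {1,2,3,4,5,7}. Unreachable: {6} — drop them.
Initial partition by acceptance: {5} | {1,2,3,4,7}.
The partition is now stable with 2 blocks: {5} | {1,2,3,4,7}.
The equivalence class containing 7 is {1,2,3,4,7}, of size 5.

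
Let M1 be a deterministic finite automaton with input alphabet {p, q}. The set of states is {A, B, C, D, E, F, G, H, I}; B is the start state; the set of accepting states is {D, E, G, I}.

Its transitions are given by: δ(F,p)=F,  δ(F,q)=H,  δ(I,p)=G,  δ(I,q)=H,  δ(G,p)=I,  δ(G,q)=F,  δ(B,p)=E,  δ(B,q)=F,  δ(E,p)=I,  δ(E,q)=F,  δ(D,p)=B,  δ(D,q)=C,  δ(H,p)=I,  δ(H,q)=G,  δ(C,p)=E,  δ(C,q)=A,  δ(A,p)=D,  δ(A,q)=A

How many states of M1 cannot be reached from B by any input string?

3

No path from B leads to A, C, D; the other 6 states are all reachable.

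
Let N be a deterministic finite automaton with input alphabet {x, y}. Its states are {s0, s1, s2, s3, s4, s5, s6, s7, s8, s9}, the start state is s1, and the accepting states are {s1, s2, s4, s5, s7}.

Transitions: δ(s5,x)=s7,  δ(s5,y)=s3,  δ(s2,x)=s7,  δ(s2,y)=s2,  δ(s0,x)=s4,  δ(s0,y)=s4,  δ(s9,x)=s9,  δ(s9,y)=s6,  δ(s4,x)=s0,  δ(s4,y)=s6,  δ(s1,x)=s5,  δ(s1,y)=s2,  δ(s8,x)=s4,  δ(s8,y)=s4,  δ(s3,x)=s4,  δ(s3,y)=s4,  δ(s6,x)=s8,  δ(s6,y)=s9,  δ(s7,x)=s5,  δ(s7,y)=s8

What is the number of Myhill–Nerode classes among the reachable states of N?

6

All states are reachable from the start state.
Initial partition by acceptance: {s1,s2,s4,s5,s7} | {s0,s3,s6,s8,s9}.
Refine {s1,s2,s4,s5,s7} on symbol x: members go to different blocks, giving {s1,s2,s5,s7} and {s4}.
Refine {s1,s2,s5,s7} on symbol y: members go to different blocks, giving {s1,s2} and {s5,s7}.
On input x, block {s0,s3,s6,s8,s9} splits into {s0,s3,s8} and {s6,s9}.
On input x, block {s6,s9} splits into {s6} and {s9}.
No further refinement is possible. Final partition (6 blocks): {s1,s2} | {s0,s3,s8} | {s4} | {s5,s7} | {s6} | {s9}.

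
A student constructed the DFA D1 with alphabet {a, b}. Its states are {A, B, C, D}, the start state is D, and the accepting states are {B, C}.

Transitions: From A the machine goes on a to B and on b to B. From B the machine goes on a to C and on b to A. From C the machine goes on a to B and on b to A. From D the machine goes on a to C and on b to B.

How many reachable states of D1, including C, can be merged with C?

Initial partition by acceptance: {B,C} | {A,D}.
The partition is now stable with 2 blocks: {B,C} | {A,D}.
The equivalence class containing C is {B,C}, of size 2.

2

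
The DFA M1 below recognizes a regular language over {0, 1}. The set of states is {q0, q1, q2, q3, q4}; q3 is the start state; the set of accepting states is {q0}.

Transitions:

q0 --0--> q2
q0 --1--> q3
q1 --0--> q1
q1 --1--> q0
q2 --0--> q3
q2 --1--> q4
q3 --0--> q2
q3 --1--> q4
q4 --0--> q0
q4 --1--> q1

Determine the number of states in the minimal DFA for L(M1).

4

All states are reachable from the start state.
Start with accepting vs non-accepting: {q0} | {q1,q2,q3,q4}.
Split {q1,q2,q3,q4} by δ(·,0) → {q1,q2,q3} and {q4}.
Refine {q1,q2,q3} on symbol 1: members go to different blocks, giving {q2,q3} and {q1}.
Stable partition: {q0} | {q2,q3} | {q4} | {q1} — 4 equivalence classes.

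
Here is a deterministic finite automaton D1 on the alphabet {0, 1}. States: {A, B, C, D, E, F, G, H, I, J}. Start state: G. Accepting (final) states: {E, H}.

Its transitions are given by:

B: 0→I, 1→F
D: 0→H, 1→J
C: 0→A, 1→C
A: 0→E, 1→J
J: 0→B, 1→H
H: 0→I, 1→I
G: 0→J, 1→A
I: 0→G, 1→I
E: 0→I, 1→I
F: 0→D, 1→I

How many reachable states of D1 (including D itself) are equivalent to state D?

2

First remove the unreachable states {C}; 9 states remain.
P0 = {E,H} | {A,B,D,F,G,I,J}.
Split {A,B,D,F,G,I,J} by δ(·,0) → {B,F,G,I,J} and {A,D}.
On input 0, block {B,F,G,I,J} splits into {B,G,I,J} and {F}.
Split {B,G,I,J} by δ(·,1) → {B} and {G} and {I} and {J}.
The partition is now stable with 7 blocks: {E,H} | {B} | {A,D} | {F} | {G} | {I} | {J}.
State D belongs to the block {A,D}, which has 2 states.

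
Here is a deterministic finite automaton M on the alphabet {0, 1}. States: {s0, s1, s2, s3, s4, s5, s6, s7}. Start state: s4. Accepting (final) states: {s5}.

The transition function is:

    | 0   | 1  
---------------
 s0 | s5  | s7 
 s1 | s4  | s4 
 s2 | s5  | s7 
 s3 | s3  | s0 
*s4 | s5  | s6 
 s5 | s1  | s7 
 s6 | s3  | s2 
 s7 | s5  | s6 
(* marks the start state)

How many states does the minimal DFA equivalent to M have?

Start with accepting vs non-accepting: {s5} | {s0,s1,s2,s3,s4,s6,s7}.
Split {s0,s1,s2,s3,s4,s6,s7} by δ(·,0) → {s0,s2,s4,s7} and {s1,s3,s6}.
On input 1, block {s0,s2,s4,s7} splits into {s0,s2} and {s4,s7}.
Split {s1,s3,s6} by δ(·,0) → {s3,s6} and {s1}.
No further refinement is possible. Final partition (5 blocks): {s5} | {s0,s2} | {s3,s6} | {s4,s7} | {s1}.

5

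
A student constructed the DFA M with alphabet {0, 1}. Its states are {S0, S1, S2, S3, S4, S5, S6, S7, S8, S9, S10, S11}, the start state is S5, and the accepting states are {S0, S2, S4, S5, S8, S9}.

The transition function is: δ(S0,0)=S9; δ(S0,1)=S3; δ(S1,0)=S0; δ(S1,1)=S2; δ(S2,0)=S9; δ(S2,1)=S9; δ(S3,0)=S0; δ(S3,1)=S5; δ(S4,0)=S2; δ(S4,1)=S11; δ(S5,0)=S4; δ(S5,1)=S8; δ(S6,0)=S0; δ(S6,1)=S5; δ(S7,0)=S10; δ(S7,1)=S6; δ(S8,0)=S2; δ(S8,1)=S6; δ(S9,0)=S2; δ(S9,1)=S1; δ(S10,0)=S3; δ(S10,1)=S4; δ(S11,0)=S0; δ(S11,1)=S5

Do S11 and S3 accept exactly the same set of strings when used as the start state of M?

States {S7,S10} cannot be reached from the start state, so discard them.
P0 = {S0,S2,S4,S5,S8,S9} | {S1,S3,S6,S11}.
Refine {S0,S2,S4,S5,S8,S9} on symbol 1: members go to different blocks, giving {S0,S4,S8,S9} and {S2,S5}.
Split {S0,S4,S8,S9} by δ(·,0) → {S4,S8,S9} and {S0}.
The partition is now stable with 4 blocks: {S4,S8,S9} | {S1,S3,S6,S11} | {S2,S5} | {S0}.
S11 and S3 lie in the same block of the stable partition, so they are equivalent — no string distinguishes them.

Yes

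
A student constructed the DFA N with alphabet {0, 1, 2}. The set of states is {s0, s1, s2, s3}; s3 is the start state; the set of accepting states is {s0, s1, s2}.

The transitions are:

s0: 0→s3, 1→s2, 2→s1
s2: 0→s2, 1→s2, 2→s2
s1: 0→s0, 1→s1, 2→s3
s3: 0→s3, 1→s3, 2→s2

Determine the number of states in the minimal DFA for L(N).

2

Reachable states from the start: {s2,s3}. Unreachable: {s0,s1} — drop them.
Start with accepting vs non-accepting: {s2} | {s3}.
No further refinement is possible. Final partition (2 blocks): {s2} | {s3}.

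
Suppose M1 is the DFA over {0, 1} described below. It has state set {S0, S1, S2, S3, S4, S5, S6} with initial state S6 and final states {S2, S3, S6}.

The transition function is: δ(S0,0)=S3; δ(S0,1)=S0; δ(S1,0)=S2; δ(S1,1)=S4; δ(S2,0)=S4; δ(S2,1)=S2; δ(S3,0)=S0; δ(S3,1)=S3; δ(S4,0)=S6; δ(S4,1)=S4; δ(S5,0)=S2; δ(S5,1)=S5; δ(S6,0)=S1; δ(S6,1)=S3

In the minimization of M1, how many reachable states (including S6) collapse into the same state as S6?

Reachable states from the start: {S0,S1,S2,S3,S4,S6}. Unreachable: {S5} — drop them.
P0 = {S2,S3,S6} | {S0,S1,S4}.
Stable partition: {S2,S3,S6} | {S0,S1,S4} — 2 equivalence classes.
State S6 belongs to the block {S2,S3,S6}, which has 3 states.

3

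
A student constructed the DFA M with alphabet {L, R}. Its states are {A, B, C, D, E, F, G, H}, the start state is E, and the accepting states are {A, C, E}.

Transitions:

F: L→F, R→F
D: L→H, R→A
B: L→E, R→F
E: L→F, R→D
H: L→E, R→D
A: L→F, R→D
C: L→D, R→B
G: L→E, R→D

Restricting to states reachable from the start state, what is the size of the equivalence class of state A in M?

First remove the unreachable states {B,C,G}; 5 states remain.
Initial partition by acceptance: {A,E} | {D,F,H}.
Split {D,F,H} by δ(·,L) → {D,F} and {H}.
Refine {D,F} on symbol L: members go to different blocks, giving {D} and {F}.
The partition is now stable with 4 blocks: {A,E} | {D} | {H} | {F}.
State A belongs to the block {A,E}, which has 2 states.

2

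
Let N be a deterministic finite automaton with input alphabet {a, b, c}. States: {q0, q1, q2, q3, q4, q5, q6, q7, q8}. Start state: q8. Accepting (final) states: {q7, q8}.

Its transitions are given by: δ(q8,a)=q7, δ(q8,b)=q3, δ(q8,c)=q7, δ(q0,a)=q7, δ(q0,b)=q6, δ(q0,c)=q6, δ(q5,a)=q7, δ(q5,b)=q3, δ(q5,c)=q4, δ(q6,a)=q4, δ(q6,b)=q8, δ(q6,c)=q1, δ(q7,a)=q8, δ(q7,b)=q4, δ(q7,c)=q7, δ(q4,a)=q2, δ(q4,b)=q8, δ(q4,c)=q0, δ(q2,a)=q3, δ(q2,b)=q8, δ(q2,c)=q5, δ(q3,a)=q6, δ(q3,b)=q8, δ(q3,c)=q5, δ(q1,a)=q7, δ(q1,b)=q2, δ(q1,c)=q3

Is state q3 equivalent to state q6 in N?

Yes

Every state is reachable, so we keep all 9.
Start with accepting vs non-accepting: {q7,q8} | {q0,q1,q2,q3,q4,q5,q6}.
Split {q0,q1,q2,q3,q4,q5,q6} by δ(·,a) → {q2,q3,q4,q6} and {q0,q1,q5}.
The partition is now stable with 3 blocks: {q7,q8} | {q2,q3,q4,q6} | {q0,q1,q5}.
q3 and q6 lie in the same block of the stable partition, so they are equivalent — no string distinguishes them.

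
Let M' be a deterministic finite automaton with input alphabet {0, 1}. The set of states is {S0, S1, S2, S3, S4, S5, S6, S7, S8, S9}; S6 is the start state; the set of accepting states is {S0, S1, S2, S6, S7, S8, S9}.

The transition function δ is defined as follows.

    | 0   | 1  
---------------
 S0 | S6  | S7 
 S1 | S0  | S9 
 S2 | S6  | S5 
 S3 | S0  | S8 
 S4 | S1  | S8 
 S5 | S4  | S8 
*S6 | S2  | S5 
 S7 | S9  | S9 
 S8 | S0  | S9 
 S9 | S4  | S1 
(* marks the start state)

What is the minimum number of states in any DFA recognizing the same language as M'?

States {S3} cannot be reached from the start state, so discard them.
Start with accepting vs non-accepting: {S0,S1,S2,S6,S7,S8,S9} | {S4,S5}.
On input 0, block {S0,S1,S2,S6,S7,S8,S9} splits into {S0,S1,S2,S6,S7,S8} and {S9}.
On input 0, block {S0,S1,S2,S6,S7,S8} splits into {S0,S1,S2,S6,S8} and {S7}.
On input 1, block {S0,S1,S2,S6,S8} splits into {S1,S8} and {S2,S6} and {S0}.
Split {S4,S5} by δ(·,0) → {S4} and {S5}.
No further refinement is possible. Final partition (7 blocks): {S1,S8} | {S4} | {S9} | {S7} | {S2,S6} | {S0} | {S5}.

7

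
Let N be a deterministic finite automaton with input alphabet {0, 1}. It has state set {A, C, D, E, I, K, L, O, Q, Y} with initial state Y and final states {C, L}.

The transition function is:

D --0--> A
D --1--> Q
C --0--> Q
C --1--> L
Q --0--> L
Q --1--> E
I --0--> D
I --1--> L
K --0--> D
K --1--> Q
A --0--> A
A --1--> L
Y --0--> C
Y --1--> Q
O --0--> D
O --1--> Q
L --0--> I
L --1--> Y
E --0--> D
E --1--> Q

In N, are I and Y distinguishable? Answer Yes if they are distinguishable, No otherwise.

Yes

Reachable states from the start: {A,C,D,E,I,L,Q,Y}. Unreachable: {K,O} — drop them.
Initial partition by acceptance: {C,L} | {A,D,E,I,Q,Y}.
On input 1, block {C,L} splits into {L} and {C}.
Split {A,D,E,I,Q,Y} by δ(·,0) → {A,D,E,I} and {Q} and {Y}.
Split {A,D,E,I} by δ(·,1) → {D,E} and {A,I}.
On input 0, block {D,E} splits into {E} and {D}.
Split {A,I} by δ(·,0) → {I} and {A}.
No further refinement is possible. Final partition (8 blocks): {L} | {E} | {C} | {Q} | {Y} | {I} | {D} | {A}.
I and Y end up in different blocks, so they are distinguishable. For instance, the string '0' is accepted from only Y.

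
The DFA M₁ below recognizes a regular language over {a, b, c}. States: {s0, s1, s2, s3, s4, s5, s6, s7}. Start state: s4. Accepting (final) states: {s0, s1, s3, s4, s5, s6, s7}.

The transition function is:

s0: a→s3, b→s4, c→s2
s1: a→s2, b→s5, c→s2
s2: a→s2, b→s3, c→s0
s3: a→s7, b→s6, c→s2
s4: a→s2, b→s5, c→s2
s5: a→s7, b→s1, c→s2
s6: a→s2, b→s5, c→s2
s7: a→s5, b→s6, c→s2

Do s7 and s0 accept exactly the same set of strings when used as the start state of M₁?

Yes

All states are reachable from the start state.
Start with accepting vs non-accepting: {s0,s1,s3,s4,s5,s6,s7} | {s2}.
On input a, block {s0,s1,s3,s4,s5,s6,s7} splits into {s0,s3,s5,s7} and {s1,s4,s6}.
The partition is now stable with 3 blocks: {s0,s3,s5,s7} | {s2} | {s1,s4,s6}.
s7 and s0 lie in the same block of the stable partition, so they are equivalent — no string distinguishes them.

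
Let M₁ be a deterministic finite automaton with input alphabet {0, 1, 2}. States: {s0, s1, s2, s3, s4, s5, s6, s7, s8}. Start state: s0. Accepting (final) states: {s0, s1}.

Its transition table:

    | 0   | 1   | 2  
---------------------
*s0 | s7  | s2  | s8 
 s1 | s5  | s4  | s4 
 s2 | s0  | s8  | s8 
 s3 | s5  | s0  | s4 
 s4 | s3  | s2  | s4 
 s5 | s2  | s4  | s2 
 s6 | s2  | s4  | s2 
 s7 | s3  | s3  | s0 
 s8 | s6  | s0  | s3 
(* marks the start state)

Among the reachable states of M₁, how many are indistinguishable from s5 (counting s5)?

Reachable states from the start: {s0,s2,s3,s4,s5,s6,s7,s8}. Unreachable: {s1} — drop them.
Start with accepting vs non-accepting: {s0} | {s2,s3,s4,s5,s6,s7,s8}.
Refine {s2,s3,s4,s5,s6,s7,s8} on symbol 0: members go to different blocks, giving {s3,s4,s5,s6,s7,s8} and {s2}.
Refine {s3,s4,s5,s6,s7,s8} on symbol 0: members go to different blocks, giving {s3,s4,s7,s8} and {s5,s6}.
Split {s3,s4,s7,s8} by δ(·,0) → {s3,s8} and {s4,s7}.
Split {s3,s8} by δ(·,2) → {s3} and {s8}.
On input 1, block {s4,s7} splits into {s4} and {s7}.
Stable partition: {s0} | {s3} | {s2} | {s5,s6} | {s4} | {s8} | {s7} — 7 equivalence classes.
The equivalence class containing s5 is {s5,s6}, of size 2.

2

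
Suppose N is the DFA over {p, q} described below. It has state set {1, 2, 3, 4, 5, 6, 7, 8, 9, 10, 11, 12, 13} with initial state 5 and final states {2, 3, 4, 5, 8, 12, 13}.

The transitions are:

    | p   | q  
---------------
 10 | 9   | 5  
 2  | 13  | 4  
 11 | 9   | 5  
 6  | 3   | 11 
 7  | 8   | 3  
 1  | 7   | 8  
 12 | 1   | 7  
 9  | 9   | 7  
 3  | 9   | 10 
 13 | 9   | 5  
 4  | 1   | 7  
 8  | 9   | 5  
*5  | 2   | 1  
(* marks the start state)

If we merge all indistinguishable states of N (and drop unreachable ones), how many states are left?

First remove the unreachable states {6,11,12}; 10 states remain.
Initial partition by acceptance: {2,3,4,5,8,13} | {1,7,9,10}.
On input p, block {2,3,4,5,8,13} splits into {3,4,8,13} and {2,5}.
Split {3,4,8,13} by δ(·,q) → {3,4} and {8,13}.
On input p, block {1,7,9,10} splits into {1,9,10} and {7}.
On input q, block {3,4} splits into {3} and {4}.
Split {1,9,10} by δ(·,p) → {9,10} and {1}.
On input q, block {9,10} splits into {9} and {10}.
Split {2,5} by δ(·,p) → {2} and {5}.
Stable partition: {3} | {9} | {2} | {8,13} | {7} | {4} | {1} | {10} | {5} — 9 equivalence classes.

9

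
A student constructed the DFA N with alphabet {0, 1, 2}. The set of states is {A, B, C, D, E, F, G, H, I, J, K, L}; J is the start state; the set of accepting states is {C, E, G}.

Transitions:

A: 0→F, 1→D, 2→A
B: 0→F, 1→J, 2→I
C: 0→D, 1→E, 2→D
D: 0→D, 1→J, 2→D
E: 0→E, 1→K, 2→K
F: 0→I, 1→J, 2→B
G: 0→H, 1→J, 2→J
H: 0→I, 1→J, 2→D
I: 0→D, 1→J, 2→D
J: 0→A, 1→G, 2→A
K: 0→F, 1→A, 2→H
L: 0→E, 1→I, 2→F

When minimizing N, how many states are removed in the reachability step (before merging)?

4

Starting at J and following transitions, the reachable set is {A, B, D, F, G, H, I, J}. That leaves C, E, K, L unreachable — 4 in total.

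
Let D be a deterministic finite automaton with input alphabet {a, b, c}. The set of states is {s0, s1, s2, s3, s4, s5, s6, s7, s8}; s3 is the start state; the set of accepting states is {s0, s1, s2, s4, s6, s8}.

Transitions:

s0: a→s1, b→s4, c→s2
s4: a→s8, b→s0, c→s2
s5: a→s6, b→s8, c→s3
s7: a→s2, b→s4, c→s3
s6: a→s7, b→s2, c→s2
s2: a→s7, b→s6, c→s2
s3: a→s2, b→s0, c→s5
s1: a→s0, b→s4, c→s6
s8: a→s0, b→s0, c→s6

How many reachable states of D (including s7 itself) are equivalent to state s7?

3

Every state is reachable, so we keep all 9.
Initial partition by acceptance: {s0,s1,s2,s4,s6,s8} | {s3,s5,s7}.
On input a, block {s0,s1,s2,s4,s6,s8} splits into {s0,s1,s4,s8} and {s2,s6}.
No further refinement is possible. Final partition (3 blocks): {s0,s1,s4,s8} | {s3,s5,s7} | {s2,s6}.
State s7 belongs to the block {s3,s5,s7}, which has 3 states.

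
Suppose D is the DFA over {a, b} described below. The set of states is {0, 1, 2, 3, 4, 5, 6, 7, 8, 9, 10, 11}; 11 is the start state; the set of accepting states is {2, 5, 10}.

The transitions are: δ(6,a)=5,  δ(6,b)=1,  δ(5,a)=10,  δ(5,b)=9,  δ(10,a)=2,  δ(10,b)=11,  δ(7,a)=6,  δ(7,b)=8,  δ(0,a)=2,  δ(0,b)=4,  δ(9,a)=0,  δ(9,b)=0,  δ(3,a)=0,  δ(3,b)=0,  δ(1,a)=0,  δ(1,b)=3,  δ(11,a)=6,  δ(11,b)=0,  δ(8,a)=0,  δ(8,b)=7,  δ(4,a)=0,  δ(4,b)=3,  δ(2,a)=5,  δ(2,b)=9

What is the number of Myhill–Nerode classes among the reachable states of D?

First remove the unreachable states {7,8}; 10 states remain.
Initial partition by acceptance: {2,5,10} | {0,1,3,4,6,9,11}.
On input a, block {0,1,3,4,6,9,11} splits into {1,3,4,9,11} and {0,6}.
On input b, block {1,3,4,9,11} splits into {3,9,11} and {1,4}.
No further refinement is possible. Final partition (4 blocks): {2,5,10} | {3,9,11} | {0,6} | {1,4}.

4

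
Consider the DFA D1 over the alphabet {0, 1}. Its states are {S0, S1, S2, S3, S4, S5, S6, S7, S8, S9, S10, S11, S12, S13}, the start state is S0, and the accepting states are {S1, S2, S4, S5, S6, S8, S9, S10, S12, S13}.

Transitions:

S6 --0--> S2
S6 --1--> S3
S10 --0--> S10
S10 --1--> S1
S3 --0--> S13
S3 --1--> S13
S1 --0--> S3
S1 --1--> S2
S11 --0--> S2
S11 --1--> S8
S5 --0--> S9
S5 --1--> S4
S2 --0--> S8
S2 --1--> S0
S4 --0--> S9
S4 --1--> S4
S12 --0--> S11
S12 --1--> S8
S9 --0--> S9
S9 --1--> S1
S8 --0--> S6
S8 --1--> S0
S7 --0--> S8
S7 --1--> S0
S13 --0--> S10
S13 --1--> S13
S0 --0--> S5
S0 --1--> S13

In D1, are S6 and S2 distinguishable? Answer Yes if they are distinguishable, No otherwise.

Reachable states from the start: {S0,S1,S2,S3,S4,S5,S6,S8,S9,S10,S13}. Unreachable: {S7,S11,S12} — drop them.
Initial partition by acceptance: {S1,S2,S4,S5,S6,S8,S9,S10,S13} | {S0,S3}.
Refine {S1,S2,S4,S5,S6,S8,S9,S10,S13} on symbol 0: members go to different blocks, giving {S2,S4,S5,S6,S8,S9,S10,S13} and {S1}.
Split {S2,S4,S5,S6,S8,S9,S10,S13} by δ(·,1) → {S2,S6,S8} and {S4,S5,S13} and {S9,S10}.
The partition is now stable with 5 blocks: {S2,S6,S8} | {S0,S3} | {S1} | {S4,S5,S13} | {S9,S10}.
S6 and S2 lie in the same block of the stable partition, so they are equivalent — no string distinguishes them.

No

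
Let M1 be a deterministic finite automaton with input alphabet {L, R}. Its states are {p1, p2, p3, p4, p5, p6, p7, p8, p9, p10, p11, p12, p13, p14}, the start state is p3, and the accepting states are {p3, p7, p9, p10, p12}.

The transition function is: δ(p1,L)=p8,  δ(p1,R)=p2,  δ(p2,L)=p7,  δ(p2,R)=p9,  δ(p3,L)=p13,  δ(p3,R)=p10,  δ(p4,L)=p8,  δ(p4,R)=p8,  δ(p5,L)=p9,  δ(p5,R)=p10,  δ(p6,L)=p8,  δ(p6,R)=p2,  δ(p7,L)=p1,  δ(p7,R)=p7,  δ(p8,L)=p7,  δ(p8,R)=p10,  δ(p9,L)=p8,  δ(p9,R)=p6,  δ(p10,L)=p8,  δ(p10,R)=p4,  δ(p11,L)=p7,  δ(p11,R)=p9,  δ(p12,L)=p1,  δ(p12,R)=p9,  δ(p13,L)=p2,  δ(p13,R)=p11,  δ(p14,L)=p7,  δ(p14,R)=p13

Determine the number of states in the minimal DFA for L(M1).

5

First remove the unreachable states {p5,p12,p14}; 11 states remain.
Start with accepting vs non-accepting: {p3,p7,p9,p10} | {p1,p2,p4,p6,p8,p11,p13}.
Split {p3,p7,p9,p10} by δ(·,R) → {p3,p7} and {p9,p10}.
Refine {p3,p7} on symbol R: members go to different blocks, giving {p3} and {p7}.
Split {p1,p2,p4,p6,p8,p11,p13} by δ(·,L) → {p1,p4,p6,p13} and {p2,p8,p11}.
Stable partition: {p3} | {p1,p4,p6,p13} | {p9,p10} | {p7} | {p2,p8,p11} — 5 equivalence classes.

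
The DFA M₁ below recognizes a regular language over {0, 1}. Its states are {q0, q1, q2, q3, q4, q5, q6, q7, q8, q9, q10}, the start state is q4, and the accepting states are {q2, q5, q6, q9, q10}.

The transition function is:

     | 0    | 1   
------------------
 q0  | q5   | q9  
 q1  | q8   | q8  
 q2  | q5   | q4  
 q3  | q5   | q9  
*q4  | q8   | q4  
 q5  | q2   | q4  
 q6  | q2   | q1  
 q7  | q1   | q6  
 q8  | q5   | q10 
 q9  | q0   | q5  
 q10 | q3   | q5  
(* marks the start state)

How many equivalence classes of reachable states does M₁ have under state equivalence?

4

States {q1,q6,q7} cannot be reached from the start state, so discard them.
Initial partition by acceptance: {q2,q5,q9,q10} | {q0,q3,q4,q8}.
Refine {q2,q5,q9,q10} on symbol 0: members go to different blocks, giving {q2,q5} and {q9,q10}.
Split {q0,q3,q4,q8} by δ(·,0) → {q0,q3,q8} and {q4}.
No further refinement is possible. Final partition (4 blocks): {q2,q5} | {q0,q3,q8} | {q9,q10} | {q4}.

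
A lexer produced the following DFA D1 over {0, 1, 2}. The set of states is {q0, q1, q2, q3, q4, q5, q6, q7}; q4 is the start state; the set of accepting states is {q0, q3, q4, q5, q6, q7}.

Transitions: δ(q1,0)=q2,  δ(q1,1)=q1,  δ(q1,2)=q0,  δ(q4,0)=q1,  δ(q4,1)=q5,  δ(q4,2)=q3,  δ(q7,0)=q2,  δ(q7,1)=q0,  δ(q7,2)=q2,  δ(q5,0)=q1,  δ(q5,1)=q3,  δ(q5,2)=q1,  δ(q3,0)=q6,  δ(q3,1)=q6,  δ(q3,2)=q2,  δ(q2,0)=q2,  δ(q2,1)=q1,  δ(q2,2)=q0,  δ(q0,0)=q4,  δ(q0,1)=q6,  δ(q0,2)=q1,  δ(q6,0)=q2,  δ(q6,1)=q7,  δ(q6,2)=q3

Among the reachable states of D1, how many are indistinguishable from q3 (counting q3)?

P0 = {q0,q3,q4,q5,q6,q7} | {q1,q2}.
Split {q0,q3,q4,q5,q6,q7} by δ(·,0) → {q4,q5,q6,q7} and {q0,q3}.
Split {q4,q5,q6,q7} by δ(·,1) → {q4,q6} and {q5,q7}.
The partition is now stable with 4 blocks: {q4,q6} | {q1,q2} | {q0,q3} | {q5,q7}.
The equivalence class containing q3 is {q0,q3}, of size 2.

2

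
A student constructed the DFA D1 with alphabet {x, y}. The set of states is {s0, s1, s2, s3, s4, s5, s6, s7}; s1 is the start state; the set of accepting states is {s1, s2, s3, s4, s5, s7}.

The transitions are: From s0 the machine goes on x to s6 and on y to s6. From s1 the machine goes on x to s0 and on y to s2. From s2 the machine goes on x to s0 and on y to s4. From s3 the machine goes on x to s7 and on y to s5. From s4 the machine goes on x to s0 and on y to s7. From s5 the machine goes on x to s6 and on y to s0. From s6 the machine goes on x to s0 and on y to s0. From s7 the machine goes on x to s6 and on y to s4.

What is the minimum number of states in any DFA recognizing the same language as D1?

Reachable states from the start: {s0,s1,s2,s4,s6,s7}. Unreachable: {s3,s5} — drop them.
Initial partition by acceptance: {s1,s2,s4,s7} | {s0,s6}.
No further refinement is possible. Final partition (2 blocks): {s1,s2,s4,s7} | {s0,s6}.

2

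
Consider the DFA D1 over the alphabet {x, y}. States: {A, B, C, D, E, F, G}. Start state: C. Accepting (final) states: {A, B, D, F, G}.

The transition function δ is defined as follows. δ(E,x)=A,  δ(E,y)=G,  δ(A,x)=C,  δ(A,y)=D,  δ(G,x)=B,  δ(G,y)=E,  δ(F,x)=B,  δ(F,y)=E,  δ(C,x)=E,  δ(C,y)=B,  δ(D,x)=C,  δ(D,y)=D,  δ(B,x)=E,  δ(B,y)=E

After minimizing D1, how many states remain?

5

States {F} cannot be reached from the start state, so discard them.
Start with accepting vs non-accepting: {A,B,D,G} | {C,E}.
On input x, block {A,B,D,G} splits into {A,B,D} and {G}.
Refine {A,B,D} on symbol y: members go to different blocks, giving {A,D} and {B}.
Split {C,E} by δ(·,x) → {C} and {E}.
No further refinement is possible. Final partition (5 blocks): {A,D} | {C} | {G} | {B} | {E}.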